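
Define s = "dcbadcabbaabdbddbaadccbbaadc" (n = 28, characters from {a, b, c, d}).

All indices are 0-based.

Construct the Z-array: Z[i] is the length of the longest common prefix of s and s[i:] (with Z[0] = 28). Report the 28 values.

[28, 0, 0, 0, 2, 0, 0, 0, 0, 0, 0, 0, 1, 0, 1, 1, 0, 0, 0, 2, 0, 0, 0, 0, 0, 0, 2, 0]

Z[0]=28
i=1: i≥r, start 0; Z[1]=0
i=2: i≥r, start 0; Z[2]=0
i=3: i≥r, start 0; Z[3]=0
i=4: i≥r, start 0; Z[4]=2 grow→box=[4,6)
i=5: min(r-i=1, Z[1]=0)=0; Z[5]=0
i=6: i≥r, start 0; Z[6]=0
i=7: i≥r, start 0; Z[7]=0
i=8: i≥r, start 0; Z[8]=0
i=9: i≥r, start 0; Z[9]=0
i=10: i≥r, start 0; Z[10]=0
i=11: i≥r, start 0; Z[11]=0
i=12: i≥r, start 0; Z[12]=1 grow→box=[12,13)
i=13: i≥r, start 0; Z[13]=0
i=14: i≥r, start 0; Z[14]=1 grow→box=[14,15)
i=15: i≥r, start 0; Z[15]=1 grow→box=[15,16)
i=16: i≥r, start 0; Z[16]=0
i=17: i≥r, start 0; Z[17]=0
i=18: i≥r, start 0; Z[18]=0
i=19: i≥r, start 0; Z[19]=2 grow→box=[19,21)
i=20: min(r-i=1, Z[1]=0)=0; Z[20]=0
i=21: i≥r, start 0; Z[21]=0
i=22: i≥r, start 0; Z[22]=0
i=23: i≥r, start 0; Z[23]=0
i=24: i≥r, start 0; Z[24]=0
i=25: i≥r, start 0; Z[25]=0
i=26: i≥r, start 0; Z[26]=2 grow→box=[26,28)
i=27: min(r-i=1, Z[1]=0)=0; Z[27]=0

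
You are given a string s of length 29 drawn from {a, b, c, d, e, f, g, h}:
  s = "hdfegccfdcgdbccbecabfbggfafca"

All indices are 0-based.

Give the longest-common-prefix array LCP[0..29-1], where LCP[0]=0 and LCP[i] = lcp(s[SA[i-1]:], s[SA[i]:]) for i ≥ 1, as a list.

rank | idx | suffix
   0 |  28 | a
   1 |  18 | abfbggfafca
   2 |  25 | afca
   3 |  12 | bccbecabfbggfafca
   4 |  15 | becabfbggfafca
   5 |  19 | bfbggfafca
   6 |  21 | bggfafca
   7 |  27 | ca
   8 |  17 | cabfbggfafca
   9 |  14 | cbecabfbggfafca
  10 |  13 | ccbecabfbggfafca
  11 |   5 | ccfdcgdbccbecabfbggfafca
  12 |   6 | cfdcgdbccbecabfbggfafca
  13 |   9 | cgdbccbecabfbggfafca
  14 |  11 | dbccbecabfbggfafca
  15 |   8 | dcgdbccbecabfbggfafca
  16 |   1 | dfegccfdcgdbccbecabfbggfafca
  17 |  16 | ecabfbggfafca
  18 |   3 | egccfdcgdbccbecabfbggfafca
  19 |  24 | fafca
  20 |  20 | fbggfafca
  21 |  26 | fca
  22 |   7 | fdcgdbccbecabfbggfafca
  23 |   2 | fegccfdcgdbccbecabfbggfafca
  24 |   4 | gccfdcgdbccbecabfbggfafca
  25 |  10 | gdbccbecabfbggfafca
  26 |  23 | gfafca
  27 |  22 | ggfafca
  28 |   0 | hdfegccfdcgdbccbecabfbggfafca

SA = [28, 18, 25, 12, 15, 19, 21, 27, 17, 14, 13, 5, 6, 9, 11, 8, 1, 16, 3, 24, 20, 26, 7, 2, 4, 10, 23, 22, 0]
i: (SA[i-1],SA[i]) lcp shared
  1: (28,18) 1 'a'
  2: (18,25) 1 'a'
  3: (25,12) 0 ''
  4: (12,15) 1 'b'
  5: (15,19) 1 'b'
  6: (19,21) 1 'b'
  7: (21,27) 0 ''
  8: (27,17) 2 'ca'
  9: (17,14) 1 'c'
  10: (14,13) 1 'c'
  11: (13,5) 2 'cc'
  12: (5,6) 1 'c'
  13: (6,9) 1 'c'
  14: (9,11) 0 ''
  15: (11,8) 1 'd'
  16: (8,1) 1 'd'
  17: (1,16) 0 ''
  18: (16,3) 1 'e'
  19: (3,24) 0 ''
  20: (24,20) 1 'f'
  21: (20,26) 1 'f'
  22: (26,7) 1 'f'
  23: (7,2) 1 'f'
  24: (2,4) 0 ''
  25: (4,10) 1 'g'
  26: (10,23) 1 'g'
  27: (23,22) 1 'g'
  28: (22,0) 0 ''

[0, 1, 1, 0, 1, 1, 1, 0, 2, 1, 1, 2, 1, 1, 0, 1, 1, 0, 1, 0, 1, 1, 1, 1, 0, 1, 1, 1, 0]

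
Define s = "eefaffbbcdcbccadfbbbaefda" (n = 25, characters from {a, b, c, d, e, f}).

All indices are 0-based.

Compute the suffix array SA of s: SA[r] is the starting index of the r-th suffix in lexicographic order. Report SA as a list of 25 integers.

rank→(start, suffix):
  0 → (24, 'a')
  1 → (14, 'adfbbbaefda')
  2 → (20, 'aefda')
  3 → (3, 'affbbcdcbccadfbbbaefda')
  4 → (19, 'baefda')
  5 → (18, 'bbaefda')
  6 → (17, 'bbbaefda')
  7 → (6, 'bbcdcbccadfbbbaefda')
  8 → (11, 'bccadfbbbaefda')
  9 → (7, 'bcdcbccadfbbbaefda')
  10 → (13, 'cadfbbbaefda')
  11 → (10, 'cbccadfbbbaefda')
  12 → (12, 'ccadfbbbaefda')
  13 → (8, 'cdcbccadfbbbaefda')
  14 → (23, 'da')
  15 → (9, 'dcbccadfbbbaefda')
  16 → (15, 'dfbbbaefda')
  17 → (0, 'eefaffbbcdcbccadfbbbaefda')
  18 → (1, 'efaffbbcdcbccadfbbbaefda')
  19 → (21, 'efda')
  20 → (2, 'faffbbcdcbccadfbbbaefda')
  21 → (16, 'fbbbaefda')
  22 → (5, 'fbbcdcbccadfbbbaefda')
  23 → (22, 'fda')
  24 → (4, 'ffbbcdcbccadfbbbaefda')

[24, 14, 20, 3, 19, 18, 17, 6, 11, 7, 13, 10, 12, 8, 23, 9, 15, 0, 1, 21, 2, 16, 5, 22, 4]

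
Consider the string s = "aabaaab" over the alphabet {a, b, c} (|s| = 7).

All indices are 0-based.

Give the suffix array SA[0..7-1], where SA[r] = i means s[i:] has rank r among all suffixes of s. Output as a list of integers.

rank→(start, suffix):
  0 → (3, 'aaab')
  1 → (4, 'aab')
  2 → (0, 'aabaaab')
  3 → (5, 'ab')
  4 → (1, 'abaaab')
  5 → (6, 'b')
  6 → (2, 'baaab')

[3, 4, 0, 5, 1, 6, 2]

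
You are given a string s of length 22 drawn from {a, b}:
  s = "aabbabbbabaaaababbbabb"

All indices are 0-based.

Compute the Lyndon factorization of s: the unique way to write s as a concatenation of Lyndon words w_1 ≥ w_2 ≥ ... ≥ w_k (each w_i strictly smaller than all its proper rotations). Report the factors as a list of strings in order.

["aabbabbbab", "aaaababbbabb"]

emit factor 1: 'aabbabbbab' (i=0, period=10)
emit factor 2: 'aaaababbbabb' (i=10, period=12)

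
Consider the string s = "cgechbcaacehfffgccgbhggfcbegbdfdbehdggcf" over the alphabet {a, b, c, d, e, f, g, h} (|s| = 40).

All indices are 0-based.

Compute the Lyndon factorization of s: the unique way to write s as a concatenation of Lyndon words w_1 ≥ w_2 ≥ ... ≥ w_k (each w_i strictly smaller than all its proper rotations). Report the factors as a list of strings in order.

emit factor 1: 'cgech' (i=0, period=5)
emit factor 2: 'bc' (i=5, period=2)
emit factor 3: 'aacehfffgccgbhggfcbegbdfdbehdggcf' (i=7, period=33)

["cgech", "bc", "aacehfffgccgbhggfcbegbdfdbehdggcf"]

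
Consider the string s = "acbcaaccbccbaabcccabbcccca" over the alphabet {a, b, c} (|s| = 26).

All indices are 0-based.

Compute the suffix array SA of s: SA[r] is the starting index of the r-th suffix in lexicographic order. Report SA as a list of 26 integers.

rank | idx | suffix
   0 |  25 | a
   1 |  12 | aabcccabbcccca
   2 |   4 | aaccbccbaabcccabbcccca
   3 |  18 | abbcccca
   4 |  13 | abcccabbcccca
   5 |   0 | acbcaaccbccbaabcccabbcccca
   6 |   5 | accbccbaabcccabbcccca
   7 |  11 | baabcccabbcccca
   8 |  19 | bbcccca
   9 |   2 | bcaaccbccbaabcccabbcccca
  10 |   8 | bccbaabcccabbcccca
  11 |  14 | bcccabbcccca
  12 |  20 | bcccca
  13 |  24 | ca
  14 |   3 | caaccbccbaabcccabbcccca
  15 |  17 | cabbcccca
  16 |  10 | cbaabcccabbcccca
  17 |   1 | cbcaaccbccbaabcccabbcccca
  18 |   7 | cbccbaabcccabbcccca
  19 |  23 | cca
  20 |  16 | ccabbcccca
  21 |   9 | ccbaabcccabbcccca
  22 |   6 | ccbccbaabcccabbcccca
  23 |  22 | ccca
  24 |  15 | cccabbcccca
  25 |  21 | cccca

[25, 12, 4, 18, 13, 0, 5, 11, 19, 2, 8, 14, 20, 24, 3, 17, 10, 1, 7, 23, 16, 9, 6, 22, 15, 21]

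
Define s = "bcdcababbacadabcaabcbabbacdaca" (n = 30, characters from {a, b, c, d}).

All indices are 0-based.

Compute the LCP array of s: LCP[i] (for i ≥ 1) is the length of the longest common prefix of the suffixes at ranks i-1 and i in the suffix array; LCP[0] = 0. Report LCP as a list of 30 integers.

[0, 1, 1, 2, 5, 2, 3, 1, 3, 2, 1, 0, 6, 2, 3, 1, 4, 1, 2, 2, 0, 2, 2, 2, 1, 1, 2, 0, 2, 1]

sorted suffixes:
  #0 SA[0]=29  'a'
  #1 SA[1]=16  'aabcbabbacdaca'
  #2 SA[2]=4  'ababbacadabcaabcbabbacdaca'
  #3 SA[3]=6  'abbacadabcaabcbabbacdaca'
  #4 SA[4]=21  'abbacdaca'
  #5 SA[5]=13  'abcaabcbabbacdaca'
  #6 SA[6]=17  'abcbabbacdaca'
  #7 SA[7]=27  'aca'
  #8 SA[8]=9  'acadabcaabcbabbacdaca'
  #9 SA[9]=24  'acdaca'
  #10 SA[10]=11  'adabcaabcbabbacdaca'
  #11 SA[11]=5  'babbacadabcaabcbabbacdaca'
  #12 SA[12]=20  'babbacdaca'
  #13 SA[13]=8  'bacadabcaabcbabbacdaca'
  #14 SA[14]=23  'bacdaca'
  #15 SA[15]=7  'bbacadabcaabcbabbacdaca'
  #16 SA[16]=22  'bbacdaca'
  #17 SA[17]=14  'bcaabcbabbacdaca'
  #18 SA[18]=18  'bcbabbacdaca'
  #19 SA[19]=0  'bcdcababbacadabcaabcbabbacdaca'
  #20 SA[20]=28  'ca'
  #21 SA[21]=15  'caabcbabbacdaca'
  #22 SA[22]=3  'cababbacadabcaabcbabbacdaca'
  #23 SA[23]=10  'cadabcaabcbabbacdaca'
  #24 SA[24]=19  'cbabbacdaca'
  #25 SA[25]=25  'cdaca'
  #26 SA[26]=1  'cdcababbacadabcaabcbabbacdaca'
  #27 SA[27]=12  'dabcaabcbabbacdaca'
  #28 SA[28]=26  'daca'
  #29 SA[29]=2  'dcababbacadabcaabcbabbacdaca'

SA = [29, 16, 4, 6, 21, 13, 17, 27, 9, 24, 11, 5, 20, 8, 23, 7, 22, 14, 18, 0, 28, 15, 3, 10, 19, 25, 1, 12, 26, 2]
[i] adj suffixes → lcp
  [1] 29/16 → 1 ('a')
  [2] 16/4 → 1 ('a')
  [3] 4/6 → 2 ('ab')
  [4] 6/21 → 5 ('abbac')
  [5] 21/13 → 2 ('ab')
  [6] 13/17 → 3 ('abc')
  [7] 17/27 → 1 ('a')
  [8] 27/9 → 3 ('aca')
  [9] 9/24 → 2 ('ac')
  [10] 24/11 → 1 ('a')
  [11] 11/5 → 0 ('')
  [12] 5/20 → 6 ('babbac')
  [13] 20/8 → 2 ('ba')
  [14] 8/23 → 3 ('bac')
  [15] 23/7 → 1 ('b')
  [16] 7/22 → 4 ('bbac')
  [17] 22/14 → 1 ('b')
  [18] 14/18 → 2 ('bc')
  [19] 18/0 → 2 ('bc')
  [20] 0/28 → 0 ('')
  [21] 28/15 → 2 ('ca')
  [22] 15/3 → 2 ('ca')
  [23] 3/10 → 2 ('ca')
  [24] 10/19 → 1 ('c')
  [25] 19/25 → 1 ('c')
  [26] 25/1 → 2 ('cd')
  [27] 1/12 → 0 ('')
  [28] 12/26 → 2 ('da')
  [29] 26/2 → 1 ('d')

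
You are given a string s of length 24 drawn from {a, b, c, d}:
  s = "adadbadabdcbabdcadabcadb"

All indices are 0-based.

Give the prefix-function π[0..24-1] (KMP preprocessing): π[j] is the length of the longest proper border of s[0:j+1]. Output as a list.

π[0] = 0
j=1 s[j]='d': π[1]=0 (border '')
j=2 s[j]='a': π[2]=1 (border 'a')
j=3 s[j]='d': π[3]=2 (border 'ad')
j=4 s[j]='b': k: 2→0; π[4]=0 (border '')
j=5 s[j]='a': π[5]=1 (border 'a')
j=6 s[j]='d': π[6]=2 (border 'ad')
j=7 s[j]='a': π[7]=3 (border 'ada')
j=8 s[j]='b': k: 3→1→0; π[8]=0 (border '')
j=9 s[j]='d': π[9]=0 (border '')
j=10 s[j]='c': π[10]=0 (border '')
j=11 s[j]='b': π[11]=0 (border '')
j=12 s[j]='a': π[12]=1 (border 'a')
j=13 s[j]='b': k: 1→0; π[13]=0 (border '')
j=14 s[j]='d': π[14]=0 (border '')
j=15 s[j]='c': π[15]=0 (border '')
j=16 s[j]='a': π[16]=1 (border 'a')
j=17 s[j]='d': π[17]=2 (border 'ad')
j=18 s[j]='a': π[18]=3 (border 'ada')
j=19 s[j]='b': k: 3→1→0; π[19]=0 (border '')
j=20 s[j]='c': π[20]=0 (border '')
j=21 s[j]='a': π[21]=1 (border 'a')
j=22 s[j]='d': π[22]=2 (border 'ad')
j=23 s[j]='b': k: 2→0; π[23]=0 (border '')

[0, 0, 1, 2, 0, 1, 2, 3, 0, 0, 0, 0, 1, 0, 0, 0, 1, 2, 3, 0, 0, 1, 2, 0]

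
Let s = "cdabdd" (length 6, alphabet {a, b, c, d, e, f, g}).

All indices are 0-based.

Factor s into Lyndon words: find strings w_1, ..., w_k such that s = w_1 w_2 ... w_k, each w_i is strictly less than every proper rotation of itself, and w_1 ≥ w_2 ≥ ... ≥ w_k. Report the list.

emit factor 1: 'cd' (i=0, period=2)
emit factor 2: 'abdd' (i=2, period=4)

["cd", "abdd"]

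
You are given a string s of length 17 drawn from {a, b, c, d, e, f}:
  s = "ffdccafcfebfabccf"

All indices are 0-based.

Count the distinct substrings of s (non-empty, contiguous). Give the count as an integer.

140

sorted suffixes:
  #0 SA[0]=12  'abccf'
  #1 SA[1]=5  'afcfebfabccf'
  #2 SA[2]=13  'bccf'
  #3 SA[3]=10  'bfabccf'
  #4 SA[4]=4  'cafcfebfabccf'
  #5 SA[5]=3  'ccafcfebfabccf'
  #6 SA[6]=14  'ccf'
  #7 SA[7]=15  'cf'
  #8 SA[8]=7  'cfebfabccf'
  #9 SA[9]=2  'dccafcfebfabccf'
  #10 SA[10]=9  'ebfabccf'
  #11 SA[11]=16  'f'
  #12 SA[12]=11  'fabccf'
  #13 SA[13]=6  'fcfebfabccf'
  #14 SA[14]=1  'fdccafcfebfabccf'
  #15 SA[15]=8  'febfabccf'
  #16 SA[16]=0  'ffdccafcfebfabccf'

SA = [12, 5, 13, 10, 4, 3, 14, 15, 7, 2, 9, 16, 11, 6, 1, 8, 0]
rank  pair      lcp
   1  s[12:],s[5:]  1  'a'
   2  s[5:],s[13:]  0  ''
   3  s[13:],s[10:]  1  'b'
   4  s[10:],s[4:]  0  ''
   5  s[4:],s[3:]  1  'c'
   6  s[3:],s[14:]  2  'cc'
   7  s[14:],s[15:]  1  'c'
   8  s[15:],s[7:]  2  'cf'
   9  s[7:],s[2:]  0  ''
  10  s[2:],s[9:]  0  ''
  11  s[9:],s[16:]  0  ''
  12  s[16:],s[11:]  1  'f'
  13  s[11:],s[6:]  1  'f'
  14  s[6:],s[1:]  1  'f'
  15  s[1:],s[8:]  1  'f'
  16  s[8:],s[0:]  1  'f'

n(n+1)/2 = 17·18/2 = 153
Σ LCP = 0 + 1 + 0 + 1 + 0 + 1 + 2 + 1 + 2 + 0 + 0 + 0 + 1 + 1 + 1 + 1 + 1 = 13
distinct = 153 − 13 = 140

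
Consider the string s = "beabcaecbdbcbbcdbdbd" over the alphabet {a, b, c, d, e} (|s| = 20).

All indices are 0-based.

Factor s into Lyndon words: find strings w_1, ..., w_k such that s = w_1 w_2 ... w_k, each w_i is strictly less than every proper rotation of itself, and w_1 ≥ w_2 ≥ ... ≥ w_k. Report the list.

["be", "abcaecbdbcbbcdbdbd"]

emit factor 1: 'be' (i=0, period=2)
emit factor 2: 'abcaecbdbcbbcdbdbd' (i=2, period=18)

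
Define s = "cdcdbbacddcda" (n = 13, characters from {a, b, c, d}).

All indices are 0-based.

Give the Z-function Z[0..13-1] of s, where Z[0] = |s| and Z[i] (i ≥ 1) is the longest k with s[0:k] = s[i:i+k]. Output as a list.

Z[0]=13
i=1: fresh scan; Z[1]=0
i=2: fresh scan; Z[2]=2 grow→box=[2,4)
i=3: min(r-i=1, Z[1]=0)=0; Z[3]=0
i=4: fresh scan; Z[4]=0
i=5: fresh scan; Z[5]=0
i=6: fresh scan; Z[6]=0
i=7: fresh scan; Z[7]=2 grow→box=[7,9)
i=8: min(r-i=1, Z[1]=0)=0; Z[8]=0
i=9: fresh scan; Z[9]=0
i=10: fresh scan; Z[10]=2 grow→box=[10,12)
i=11: min(r-i=1, Z[1]=0)=0; Z[11]=0
i=12: fresh scan; Z[12]=0

[13, 0, 2, 0, 0, 0, 0, 2, 0, 0, 2, 0, 0]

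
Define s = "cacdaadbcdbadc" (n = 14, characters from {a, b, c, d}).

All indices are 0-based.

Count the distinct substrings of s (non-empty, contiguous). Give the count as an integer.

rank→(start, suffix):
  0 → (4, 'aadbcdbadc')
  1 → (1, 'acdaadbcdbadc')
  2 → (5, 'adbcdbadc')
  3 → (11, 'adc')
  4 → (10, 'badc')
  5 → (7, 'bcdbadc')
  6 → (13, 'c')
  7 → (0, 'cacdaadbcdbadc')
  8 → (2, 'cdaadbcdbadc')
  9 → (8, 'cdbadc')
  10 → (3, 'daadbcdbadc')
  11 → (9, 'dbadc')
  12 → (6, 'dbcdbadc')
  13 → (12, 'dc')

SA = [4, 1, 5, 11, 10, 7, 13, 0, 2, 8, 3, 9, 6, 12]
rank  pair      lcp
   1  s[4:],s[1:]  1  'a'
   2  s[1:],s[5:]  1  'a'
   3  s[5:],s[11:]  2  'ad'
   4  s[11:],s[10:]  0  ''
   5  s[10:],s[7:]  1  'b'
   6  s[7:],s[13:]  0  ''
   7  s[13:],s[0:]  1  'c'
   8  s[0:],s[2:]  1  'c'
   9  s[2:],s[8:]  2  'cd'
  10  s[8:],s[3:]  0  ''
  11  s[3:],s[9:]  1  'd'
  12  s[9:],s[6:]  2  'db'
  13  s[6:],s[12:]  1  'd'

n(n+1)/2 = 14·15/2 = 105
Σ LCP = 0 + 1 + 1 + 2 + 0 + 1 + 0 + 1 + 1 + 2 + 0 + 1 + 2 + 1 = 13
distinct = 105 − 13 = 92

92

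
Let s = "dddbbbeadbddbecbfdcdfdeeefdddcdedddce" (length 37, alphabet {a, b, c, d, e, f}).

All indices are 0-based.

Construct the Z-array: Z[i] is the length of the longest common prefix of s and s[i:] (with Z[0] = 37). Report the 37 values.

[37, 2, 1, 0, 0, 0, 0, 0, 1, 0, 2, 1, 0, 0, 0, 0, 0, 1, 0, 1, 0, 1, 0, 0, 0, 0, 3, 2, 1, 0, 1, 0, 3, 2, 1, 0, 0]

Z[0]=37
i=1: i≥r, start 0; Z[1]=2 extend→box=[1,3)
i=2: min(r-i=1, Z[1]=2)=1; Z[2]=1
i=3: i≥r, start 0; Z[3]=0
i=4: i≥r, start 0; Z[4]=0
i=5: i≥r, start 0; Z[5]=0
i=6: i≥r, start 0; Z[6]=0
i=7: i≥r, start 0; Z[7]=0
i=8: i≥r, start 0; Z[8]=1 extend→box=[8,9)
i=9: i≥r, start 0; Z[9]=0
i=10: i≥r, start 0; Z[10]=2 extend→box=[10,12)
i=11: min(r-i=1, Z[1]=2)=1; Z[11]=1
i=12: i≥r, start 0; Z[12]=0
i=13: i≥r, start 0; Z[13]=0
i=14: i≥r, start 0; Z[14]=0
i=15: i≥r, start 0; Z[15]=0
i=16: i≥r, start 0; Z[16]=0
i=17: i≥r, start 0; Z[17]=1 extend→box=[17,18)
i=18: i≥r, start 0; Z[18]=0
i=19: i≥r, start 0; Z[19]=1 extend→box=[19,20)
i=20: i≥r, start 0; Z[20]=0
i=21: i≥r, start 0; Z[21]=1 extend→box=[21,22)
i=22: i≥r, start 0; Z[22]=0
i=23: i≥r, start 0; Z[23]=0
i=24: i≥r, start 0; Z[24]=0
i=25: i≥r, start 0; Z[25]=0
i=26: i≥r, start 0; Z[26]=3 extend→box=[26,29)
i=27: min(r-i=2, Z[1]=2)=2; Z[27]=2
i=28: min(r-i=1, Z[2]=1)=1; Z[28]=1
i=29: i≥r, start 0; Z[29]=0
i=30: i≥r, start 0; Z[30]=1 extend→box=[30,31)
i=31: i≥r, start 0; Z[31]=0
i=32: i≥r, start 0; Z[32]=3 extend→box=[32,35)
i=33: min(r-i=2, Z[1]=2)=2; Z[33]=2
i=34: min(r-i=1, Z[2]=1)=1; Z[34]=1
i=35: i≥r, start 0; Z[35]=0
i=36: i≥r, start 0; Z[36]=0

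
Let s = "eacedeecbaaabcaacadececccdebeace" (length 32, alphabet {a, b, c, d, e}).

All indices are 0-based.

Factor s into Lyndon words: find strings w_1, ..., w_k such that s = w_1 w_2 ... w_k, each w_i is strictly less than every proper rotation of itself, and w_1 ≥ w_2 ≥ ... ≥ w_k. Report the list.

emit factor 1: 'e' (i=0, period=1)
emit factor 2: 'acedeecb' (i=1, period=8)
emit factor 3: 'aaabcaacadececccdebeace' (i=9, period=23)

["e", "acedeecb", "aaabcaacadececccdebeace"]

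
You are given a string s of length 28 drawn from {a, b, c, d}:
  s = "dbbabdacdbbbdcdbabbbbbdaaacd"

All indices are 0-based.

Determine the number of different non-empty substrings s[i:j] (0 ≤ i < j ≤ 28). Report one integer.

rank→(start, suffix):
  0 → (23, 'aaacd')
  1 → (24, 'aacd')
  2 → (16, 'abbbbbdaaacd')
  3 → (3, 'abdacdbbbdcdbabbbbbdaaacd')
  4 → (25, 'acd')
  5 → (6, 'acdbbbdcdbabbbbbdaaacd')
  6 → (15, 'babbbbbdaaacd')
  7 → (2, 'babdacdbbbdcdbabbbbbdaaacd')
  8 → (1, 'bbabdacdbbbdcdbabbbbbdaaacd')
  9 → (17, 'bbbbbdaaacd')
  10 → (18, 'bbbbdaaacd')
  11 → (19, 'bbbdaaacd')
  12 → (9, 'bbbdcdbabbbbbdaaacd')
  13 → (20, 'bbdaaacd')
  14 → (10, 'bbdcdbabbbbbdaaacd')
  15 → (21, 'bdaaacd')
  16 → (4, 'bdacdbbbdcdbabbbbbdaaacd')
  17 → (11, 'bdcdbabbbbbdaaacd')
  18 → (26, 'cd')
  19 → (13, 'cdbabbbbbdaaacd')
  20 → (7, 'cdbbbdcdbabbbbbdaaacd')
  21 → (27, 'd')
  22 → (22, 'daaacd')
  23 → (5, 'dacdbbbdcdbabbbbbdaaacd')
  24 → (14, 'dbabbbbbdaaacd')
  25 → (0, 'dbbabdacdbbbdcdbabbbbbdaaacd')
  26 → (8, 'dbbbdcdbabbbbbdaaacd')
  27 → (12, 'dcdbabbbbbdaaacd')

SA = [23, 24, 16, 3, 25, 6, 15, 2, 1, 17, 18, 19, 9, 20, 10, 21, 4, 11, 26, 13, 7, 27, 22, 5, 14, 0, 8, 12]
i: (SA[i-1],SA[i]) lcp shared
  1: (23,24) 2 'aa'
  2: (24,16) 1 'a'
  3: (16,3) 2 'ab'
  4: (3,25) 1 'a'
  5: (25,6) 3 'acd'
  6: (6,15) 0 ''
  7: (15,2) 3 'bab'
  8: (2,1) 1 'b'
  9: (1,17) 2 'bb'
  10: (17,18) 4 'bbbb'
  11: (18,19) 3 'bbb'
  12: (19,9) 4 'bbbd'
  13: (9,20) 2 'bb'
  14: (20,10) 3 'bbd'
  15: (10,21) 1 'b'
  16: (21,4) 3 'bda'
  17: (4,11) 2 'bd'
  18: (11,26) 0 ''
  19: (26,13) 2 'cd'
  20: (13,7) 3 'cdb'
  21: (7,27) 0 ''
  22: (27,22) 1 'd'
  23: (22,5) 2 'da'
  24: (5,14) 1 'd'
  25: (14,0) 2 'db'
  26: (0,8) 3 'dbb'
  27: (8,12) 1 'd'

n(n+1)/2 = 28·29/2 = 406
Σ LCP = 0 + 2 + 1 + 2 + 1 + 3 + 0 + 3 + 1 + 2 + 4 + 3 + 4 + 2 + 3 + 1 + 3 + 2 + 0 + 2 + 3 + 0 + 1 + 2 + 1 + 2 + 3 + 1 = 52
distinct = 406 − 52 = 354

354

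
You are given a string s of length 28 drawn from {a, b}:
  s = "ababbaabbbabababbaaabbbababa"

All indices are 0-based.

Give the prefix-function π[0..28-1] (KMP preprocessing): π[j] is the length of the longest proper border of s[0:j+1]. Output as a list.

[0, 0, 1, 2, 0, 1, 1, 2, 0, 0, 1, 2, 3, 4, 3, 4, 5, 6, 7, 1, 2, 0, 0, 1, 2, 3, 4, 3]

π[0] = 0
j=1 s[j]='b': π[1]=0 (border '')
j=2 s[j]='a': π[2]=1 (border 'a')
j=3 s[j]='b': π[3]=2 (border 'ab')
j=4 s[j]='b': k: 2→0; π[4]=0 (border '')
j=5 s[j]='a': π[5]=1 (border 'a')
j=6 s[j]='a': k: 1→0; π[6]=1 (border 'a')
j=7 s[j]='b': π[7]=2 (border 'ab')
j=8 s[j]='b': k: 2→0; π[8]=0 (border '')
j=9 s[j]='b': π[9]=0 (border '')
j=10 s[j]='a': π[10]=1 (border 'a')
j=11 s[j]='b': π[11]=2 (border 'ab')
j=12 s[j]='a': π[12]=3 (border 'aba')
j=13 s[j]='b': π[13]=4 (border 'abab')
j=14 s[j]='a': k: 4→2; π[14]=3 (border 'aba')
j=15 s[j]='b': π[15]=4 (border 'abab')
j=16 s[j]='b': π[16]=5 (border 'ababb')
j=17 s[j]='a': π[17]=6 (border 'ababba')
j=18 s[j]='a': π[18]=7 (border 'ababbaa')
j=19 s[j]='a': k: 7→1→0; π[19]=1 (border 'a')
j=20 s[j]='b': π[20]=2 (border 'ab')
j=21 s[j]='b': k: 2→0; π[21]=0 (border '')
j=22 s[j]='b': π[22]=0 (border '')
j=23 s[j]='a': π[23]=1 (border 'a')
j=24 s[j]='b': π[24]=2 (border 'ab')
j=25 s[j]='a': π[25]=3 (border 'aba')
j=26 s[j]='b': π[26]=4 (border 'abab')
j=27 s[j]='a': k: 4→2; π[27]=3 (border 'aba')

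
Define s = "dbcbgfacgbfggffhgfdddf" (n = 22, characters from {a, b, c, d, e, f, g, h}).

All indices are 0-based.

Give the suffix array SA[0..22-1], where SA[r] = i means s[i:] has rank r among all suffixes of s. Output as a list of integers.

sorted suffixes:
  #0 SA[0]=6  'acgbfggffhgfdddf'
  #1 SA[1]=1  'bcbgfacgbfggffhgfdddf'
  #2 SA[2]=9  'bfggffhgfdddf'
  #3 SA[3]=3  'bgfacgbfggffhgfdddf'
  #4 SA[4]=2  'cbgfacgbfggffhgfdddf'
  #5 SA[5]=7  'cgbfggffhgfdddf'
  #6 SA[6]=0  'dbcbgfacgbfggffhgfdddf'
  #7 SA[7]=18  'dddf'
  #8 SA[8]=19  'ddf'
  #9 SA[9]=20  'df'
  #10 SA[10]=21  'f'
  #11 SA[11]=5  'facgbfggffhgfdddf'
  #12 SA[12]=17  'fdddf'
  #13 SA[13]=13  'ffhgfdddf'
  #14 SA[14]=10  'fggffhgfdddf'
  #15 SA[15]=14  'fhgfdddf'
  #16 SA[16]=8  'gbfggffhgfdddf'
  #17 SA[17]=4  'gfacgbfggffhgfdddf'
  #18 SA[18]=16  'gfdddf'
  #19 SA[19]=12  'gffhgfdddf'
  #20 SA[20]=11  'ggffhgfdddf'
  #21 SA[21]=15  'hgfdddf'

[6, 1, 9, 3, 2, 7, 0, 18, 19, 20, 21, 5, 17, 13, 10, 14, 8, 4, 16, 12, 11, 15]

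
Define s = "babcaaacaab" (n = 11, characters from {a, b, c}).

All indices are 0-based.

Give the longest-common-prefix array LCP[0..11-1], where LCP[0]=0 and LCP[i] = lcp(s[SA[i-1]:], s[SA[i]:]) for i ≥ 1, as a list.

rank→(start, suffix):
  0 → (4, 'aaacaab')
  1 → (8, 'aab')
  2 → (5, 'aacaab')
  3 → (9, 'ab')
  4 → (1, 'abcaaacaab')
  5 → (6, 'acaab')
  6 → (10, 'b')
  7 → (0, 'babcaaacaab')
  8 → (2, 'bcaaacaab')
  9 → (3, 'caaacaab')
  10 → (7, 'caab')

SA = [4, 8, 5, 9, 1, 6, 10, 0, 2, 3, 7]
rank  pair      lcp
   1  s[4:],s[8:]  2  'aa'
   2  s[8:],s[5:]  2  'aa'
   3  s[5:],s[9:]  1  'a'
   4  s[9:],s[1:]  2  'ab'
   5  s[1:],s[6:]  1  'a'
   6  s[6:],s[10:]  0  ''
   7  s[10:],s[0:]  1  'b'
   8  s[0:],s[2:]  1  'b'
   9  s[2:],s[3:]  0  ''
  10  s[3:],s[7:]  3  'caa'

[0, 2, 2, 1, 2, 1, 0, 1, 1, 0, 3]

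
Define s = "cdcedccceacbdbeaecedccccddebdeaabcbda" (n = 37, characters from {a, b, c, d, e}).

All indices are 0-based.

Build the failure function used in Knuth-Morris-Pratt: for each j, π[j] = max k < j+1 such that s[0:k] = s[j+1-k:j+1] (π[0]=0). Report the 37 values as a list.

[0, 0, 1, 0, 0, 1, 1, 1, 0, 0, 1, 0, 0, 0, 0, 0, 0, 1, 0, 0, 1, 1, 1, 1, 2, 0, 0, 0, 0, 0, 0, 0, 0, 1, 0, 0, 0]

π[0] = 0
j=1 s[j]='d': π[1]=0 (border '')
j=2 s[j]='c': π[2]=1 (border 'c')
j=3 s[j]='e': k: 1→0; π[3]=0 (border '')
j=4 s[j]='d': π[4]=0 (border '')
j=5 s[j]='c': π[5]=1 (border 'c')
j=6 s[j]='c': k: 1→0; π[6]=1 (border 'c')
j=7 s[j]='c': k: 1→0; π[7]=1 (border 'c')
j=8 s[j]='e': k: 1→0; π[8]=0 (border '')
j=9 s[j]='a': π[9]=0 (border '')
j=10 s[j]='c': π[10]=1 (border 'c')
j=11 s[j]='b': k: 1→0; π[11]=0 (border '')
j=12 s[j]='d': π[12]=0 (border '')
j=13 s[j]='b': π[13]=0 (border '')
j=14 s[j]='e': π[14]=0 (border '')
j=15 s[j]='a': π[15]=0 (border '')
j=16 s[j]='e': π[16]=0 (border '')
j=17 s[j]='c': π[17]=1 (border 'c')
j=18 s[j]='e': k: 1→0; π[18]=0 (border '')
j=19 s[j]='d': π[19]=0 (border '')
j=20 s[j]='c': π[20]=1 (border 'c')
j=21 s[j]='c': k: 1→0; π[21]=1 (border 'c')
j=22 s[j]='c': k: 1→0; π[22]=1 (border 'c')
j=23 s[j]='c': k: 1→0; π[23]=1 (border 'c')
j=24 s[j]='d': π[24]=2 (border 'cd')
j=25 s[j]='d': k: 2→0; π[25]=0 (border '')
j=26 s[j]='e': π[26]=0 (border '')
j=27 s[j]='b': π[27]=0 (border '')
j=28 s[j]='d': π[28]=0 (border '')
j=29 s[j]='e': π[29]=0 (border '')
j=30 s[j]='a': π[30]=0 (border '')
j=31 s[j]='a': π[31]=0 (border '')
j=32 s[j]='b': π[32]=0 (border '')
j=33 s[j]='c': π[33]=1 (border 'c')
j=34 s[j]='b': k: 1→0; π[34]=0 (border '')
j=35 s[j]='d': π[35]=0 (border '')
j=36 s[j]='a': π[36]=0 (border '')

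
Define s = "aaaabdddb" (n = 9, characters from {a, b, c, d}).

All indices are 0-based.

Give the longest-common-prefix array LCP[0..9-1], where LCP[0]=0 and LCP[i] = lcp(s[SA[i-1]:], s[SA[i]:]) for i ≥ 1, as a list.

sorted suffixes:
  #0 SA[0]=0  'aaaabdddb'
  #1 SA[1]=1  'aaabdddb'
  #2 SA[2]=2  'aabdddb'
  #3 SA[3]=3  'abdddb'
  #4 SA[4]=8  'b'
  #5 SA[5]=4  'bdddb'
  #6 SA[6]=7  'db'
  #7 SA[7]=6  'ddb'
  #8 SA[8]=5  'dddb'

SA = [0, 1, 2, 3, 8, 4, 7, 6, 5]
rank  pair      lcp
   1  s[0:],s[1:]  3  'aaa'
   2  s[1:],s[2:]  2  'aa'
   3  s[2:],s[3:]  1  'a'
   4  s[3:],s[8:]  0  ''
   5  s[8:],s[4:]  1  'b'
   6  s[4:],s[7:]  0  ''
   7  s[7:],s[6:]  1  'd'
   8  s[6:],s[5:]  2  'dd'

[0, 3, 2, 1, 0, 1, 0, 1, 2]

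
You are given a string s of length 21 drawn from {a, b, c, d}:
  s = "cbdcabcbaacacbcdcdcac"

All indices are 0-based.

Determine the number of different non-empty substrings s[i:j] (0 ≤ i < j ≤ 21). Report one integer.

rank→(start, suffix):
  0 → (8, 'aacacbcdcdcac')
  1 → (4, 'abcbaacacbcdcdcac')
  2 → (19, 'ac')
  3 → (9, 'acacbcdcdcac')
  4 → (11, 'acbcdcdcac')
  5 → (7, 'baacacbcdcdcac')
  6 → (5, 'bcbaacacbcdcdcac')
  7 → (13, 'bcdcdcac')
  8 → (1, 'bdcabcbaacacbcdcdcac')
  9 → (20, 'c')
  10 → (3, 'cabcbaacacbcdcdcac')
  11 → (18, 'cac')
  12 → (10, 'cacbcdcdcac')
  13 → (6, 'cbaacacbcdcdcac')
  14 → (12, 'cbcdcdcac')
  15 → (0, 'cbdcabcbaacacbcdcdcac')
  16 → (16, 'cdcac')
  17 → (14, 'cdcdcac')
  18 → (2, 'dcabcbaacacbcdcdcac')
  19 → (17, 'dcac')
  20 → (15, 'dcdcac')

SA = [8, 4, 19, 9, 11, 7, 5, 13, 1, 20, 3, 18, 10, 6, 12, 0, 16, 14, 2, 17, 15]
i: (SA[i-1],SA[i]) lcp shared
  1: (8,4) 1 'a'
  2: (4,19) 1 'a'
  3: (19,9) 2 'ac'
  4: (9,11) 2 'ac'
  5: (11,7) 0 ''
  6: (7,5) 1 'b'
  7: (5,13) 2 'bc'
  8: (13,1) 1 'b'
  9: (1,20) 0 ''
  10: (20,3) 1 'c'
  11: (3,18) 2 'ca'
  12: (18,10) 3 'cac'
  13: (10,6) 1 'c'
  14: (6,12) 2 'cb'
  15: (12,0) 2 'cb'
  16: (0,16) 1 'c'
  17: (16,14) 3 'cdc'
  18: (14,2) 0 ''
  19: (2,17) 3 'dca'
  20: (17,15) 2 'dc'

n(n+1)/2 = 21·22/2 = 231
Σ LCP = 0 + 1 + 1 + 2 + 2 + 0 + 1 + 2 + 1 + 0 + 1 + 2 + 3 + 1 + 2 + 2 + 1 + 3 + 0 + 3 + 2 = 30
distinct = 231 − 30 = 201

201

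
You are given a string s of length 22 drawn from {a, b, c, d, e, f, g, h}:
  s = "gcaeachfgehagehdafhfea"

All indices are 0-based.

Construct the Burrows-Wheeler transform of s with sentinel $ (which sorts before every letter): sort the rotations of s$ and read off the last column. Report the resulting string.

aeecdhgahfagghha$faeefc

rank  rotation                 last
    0  $gcaeachfgehagehdafhfea  a
    1  a$gcaeachfgehagehdafhfe  e
    2  achfgehagehdafhfea$gcae  e
    3  aeachfgehagehdafhfea$gc  c
    4  afhfea$gcaeachfgehagehd  d
    5  agehdafhfea$gcaeachfgeh  h
    6  caeachfgehagehdafhfea$g  g
    7  chfgehagehdafhfea$gcaea  a
    8  dafhfea$gcaeachfgehageh  h
    9  ea$gcaeachfgehagehdafhf  f
   10  eachfgehagehdafhfea$gca  a
   11  ehagehdafhfea$gcaeachfg  g
   12  ehdafhfea$gcaeachfgehag  g
   13  fea$gcaeachfgehagehdafh  h
   14  fgehagehdafhfea$gcaeach  h
   15  fhfea$gcaeachfgehagehda  a
   16  gcaeachfgehagehdafhfea$  $
   17  gehagehdafhfea$gcaeachf  f
   18  gehdafhfea$gcaeachfgeha  a
   19  hagehdafhfea$gcaeachfge  e
   20  hdafhfea$gcaeachfgehage  e
   21  hfea$gcaeachfgehagehdaf  f
   22  hfgehagehdafhfea$gcaeac  c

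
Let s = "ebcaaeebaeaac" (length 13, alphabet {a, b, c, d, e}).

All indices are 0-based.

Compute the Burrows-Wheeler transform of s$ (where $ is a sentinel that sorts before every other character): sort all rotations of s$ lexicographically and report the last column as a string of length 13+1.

rank  rotation        last
    0  $ebcaaeebaeaac  c
    1  aac$ebcaaeebae  e
    2  aaeebaeaac$ebc  c
    3  ac$ebcaaeebaea  a
    4  aeaac$ebcaaeeb  b
    5  aeebaeaac$ebca  a
    6  baeaac$ebcaaee  e
    7  bcaaeebaeaac$e  e
    8  c$ebcaaeebaeaa  a
    9  caaeebaeaac$eb  b
   10  eaac$ebcaaeeba  a
   11  ebaeaac$ebcaae  e
   12  ebcaaeebaeaac$  $
   13  eebaeaac$ebcaa  a

cecabaeeabae$a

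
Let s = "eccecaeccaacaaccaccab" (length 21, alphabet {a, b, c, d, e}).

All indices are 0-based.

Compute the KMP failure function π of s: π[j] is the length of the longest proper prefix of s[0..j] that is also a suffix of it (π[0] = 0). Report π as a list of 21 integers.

π[0] = 0
j=1 s[j]='c': π[1]=0 (border '')
j=2 s[j]='c': π[2]=0 (border '')
j=3 s[j]='e': π[3]=1 (border 'e')
j=4 s[j]='c': π[4]=2 (border 'ec')
j=5 s[j]='a': k: 2→0; π[5]=0 (border '')
j=6 s[j]='e': π[6]=1 (border 'e')
j=7 s[j]='c': π[7]=2 (border 'ec')
j=8 s[j]='c': π[8]=3 (border 'ecc')
j=9 s[j]='a': k: 3→0; π[9]=0 (border '')
j=10 s[j]='a': π[10]=0 (border '')
j=11 s[j]='c': π[11]=0 (border '')
j=12 s[j]='a': π[12]=0 (border '')
j=13 s[j]='a': π[13]=0 (border '')
j=14 s[j]='c': π[14]=0 (border '')
j=15 s[j]='c': π[15]=0 (border '')
j=16 s[j]='a': π[16]=0 (border '')
j=17 s[j]='c': π[17]=0 (border '')
j=18 s[j]='c': π[18]=0 (border '')
j=19 s[j]='a': π[19]=0 (border '')
j=20 s[j]='b': π[20]=0 (border '')

[0, 0, 0, 1, 2, 0, 1, 2, 3, 0, 0, 0, 0, 0, 0, 0, 0, 0, 0, 0, 0]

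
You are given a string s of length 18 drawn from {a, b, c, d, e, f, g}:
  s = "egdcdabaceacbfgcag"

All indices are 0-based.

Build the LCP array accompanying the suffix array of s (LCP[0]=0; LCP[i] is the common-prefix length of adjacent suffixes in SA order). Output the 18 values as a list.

[0, 1, 2, 1, 0, 1, 0, 1, 1, 1, 0, 1, 0, 1, 0, 0, 1, 1]

rank | idx | suffix
   0 |   5 | abaceacbfgcag
   1 |  10 | acbfgcag
   2 |   7 | aceacbfgcag
   3 |  16 | ag
   4 |   6 | baceacbfgcag
   5 |  12 | bfgcag
   6 |  15 | cag
   7 |  11 | cbfgcag
   8 |   3 | cdabaceacbfgcag
   9 |   8 | ceacbfgcag
  10 |   4 | dabaceacbfgcag
  11 |   2 | dcdabaceacbfgcag
  12 |   9 | eacbfgcag
  13 |   0 | egdcdabaceacbfgcag
  14 |  13 | fgcag
  15 |  17 | g
  16 |  14 | gcag
  17 |   1 | gdcdabaceacbfgcag

SA = [5, 10, 7, 16, 6, 12, 15, 11, 3, 8, 4, 2, 9, 0, 13, 17, 14, 1]
[i] adj suffixes → lcp
  [1] 5/10 → 1 ('a')
  [2] 10/7 → 2 ('ac')
  [3] 7/16 → 1 ('a')
  [4] 16/6 → 0 ('')
  [5] 6/12 → 1 ('b')
  [6] 12/15 → 0 ('')
  [7] 15/11 → 1 ('c')
  [8] 11/3 → 1 ('c')
  [9] 3/8 → 1 ('c')
  [10] 8/4 → 0 ('')
  [11] 4/2 → 1 ('d')
  [12] 2/9 → 0 ('')
  [13] 9/0 → 1 ('e')
  [14] 0/13 → 0 ('')
  [15] 13/17 → 0 ('')
  [16] 17/14 → 1 ('g')
  [17] 14/1 → 1 ('g')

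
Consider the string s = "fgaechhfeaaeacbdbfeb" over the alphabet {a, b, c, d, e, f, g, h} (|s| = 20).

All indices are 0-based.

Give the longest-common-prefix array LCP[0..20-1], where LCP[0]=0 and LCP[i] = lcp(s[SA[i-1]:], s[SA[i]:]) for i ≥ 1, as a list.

rank | idx | suffix
   0 |   9 | aaeacbdbfeb
   1 |  12 | acbdbfeb
   2 |  10 | aeacbdbfeb
   3 |   2 | aechhfeaaeacbdbfeb
   4 |  19 | b
   5 |  14 | bdbfeb
   6 |  16 | bfeb
   7 |  13 | cbdbfeb
   8 |   4 | chhfeaaeacbdbfeb
   9 |  15 | dbfeb
  10 |   8 | eaaeacbdbfeb
  11 |  11 | eacbdbfeb
  12 |  18 | eb
  13 |   3 | echhfeaaeacbdbfeb
  14 |   7 | feaaeacbdbfeb
  15 |  17 | feb
  16 |   0 | fgaechhfeaaeacbdbfeb
  17 |   1 | gaechhfeaaeacbdbfeb
  18 |   6 | hfeaaeacbdbfeb
  19 |   5 | hhfeaaeacbdbfeb

SA = [9, 12, 10, 2, 19, 14, 16, 13, 4, 15, 8, 11, 18, 3, 7, 17, 0, 1, 6, 5]
[i] adj suffixes → lcp
  [1] 9/12 → 1 ('a')
  [2] 12/10 → 1 ('a')
  [3] 10/2 → 2 ('ae')
  [4] 2/19 → 0 ('')
  [5] 19/14 → 1 ('b')
  [6] 14/16 → 1 ('b')
  [7] 16/13 → 0 ('')
  [8] 13/4 → 1 ('c')
  [9] 4/15 → 0 ('')
  [10] 15/8 → 0 ('')
  [11] 8/11 → 2 ('ea')
  [12] 11/18 → 1 ('e')
  [13] 18/3 → 1 ('e')
  [14] 3/7 → 0 ('')
  [15] 7/17 → 2 ('fe')
  [16] 17/0 → 1 ('f')
  [17] 0/1 → 0 ('')
  [18] 1/6 → 0 ('')
  [19] 6/5 → 1 ('h')

[0, 1, 1, 2, 0, 1, 1, 0, 1, 0, 0, 2, 1, 1, 0, 2, 1, 0, 0, 1]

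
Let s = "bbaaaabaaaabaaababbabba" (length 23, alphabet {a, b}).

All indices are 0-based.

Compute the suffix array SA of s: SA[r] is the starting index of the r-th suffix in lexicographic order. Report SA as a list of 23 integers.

rank→(start, suffix):
  0 → (22, 'a')
  1 → (2, 'aaaabaaaabaaababbabba')
  2 → (7, 'aaaabaaababbabba')
  3 → (3, 'aaabaaaabaaababbabba')
  4 → (8, 'aaabaaababbabba')
  5 → (12, 'aaababbabba')
  6 → (4, 'aabaaaabaaababbabba')
  7 → (9, 'aabaaababbabba')
  8 → (13, 'aababbabba')
  9 → (5, 'abaaaabaaababbabba')
  10 → (10, 'abaaababbabba')
  11 → (14, 'ababbabba')
  12 → (19, 'abba')
  13 → (16, 'abbabba')
  14 → (21, 'ba')
  15 → (1, 'baaaabaaaabaaababbabba')
  16 → (6, 'baaaabaaababbabba')
  17 → (11, 'baaababbabba')
  18 → (18, 'babba')
  19 → (15, 'babbabba')
  20 → (20, 'bba')
  21 → (0, 'bbaaaabaaaabaaababbabba')
  22 → (17, 'bbabba')

[22, 2, 7, 3, 8, 12, 4, 9, 13, 5, 10, 14, 19, 16, 21, 1, 6, 11, 18, 15, 20, 0, 17]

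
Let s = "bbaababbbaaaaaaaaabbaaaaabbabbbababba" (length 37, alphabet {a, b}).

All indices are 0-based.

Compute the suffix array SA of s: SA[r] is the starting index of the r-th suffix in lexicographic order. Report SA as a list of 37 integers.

[36, 9, 10, 11, 12, 13, 20, 14, 21, 15, 22, 2, 16, 23, 31, 3, 33, 17, 24, 5, 27, 35, 8, 19, 1, 30, 32, 4, 26, 34, 7, 18, 0, 29, 25, 6, 28]

sorted suffixes:
  #0 SA[0]=36  'a'
  #1 SA[1]=9  'aaaaaaaaabbaaaaabbabbbababba'
  #2 SA[2]=10  'aaaaaaaabbaaaaabbabbbababba'
  #3 SA[3]=11  'aaaaaaabbaaaaabbabbbababba'
  #4 SA[4]=12  'aaaaaabbaaaaabbabbbababba'
  #5 SA[5]=13  'aaaaabbaaaaabbabbbababba'
  #6 SA[6]=20  'aaaaabbabbbababba'
  #7 SA[7]=14  'aaaabbaaaaabbabbbababba'
  #8 SA[8]=21  'aaaabbabbbababba'
  #9 SA[9]=15  'aaabbaaaaabbabbbababba'
  #10 SA[10]=22  'aaabbabbbababba'
  #11 SA[11]=2  'aababbbaaaaaaaaabbaaaaabbabbbababba'
  #12 SA[12]=16  'aabbaaaaabbabbbababba'
  #13 SA[13]=23  'aabbabbbababba'
  #14 SA[14]=31  'ababba'
  #15 SA[15]=3  'ababbbaaaaaaaaabbaaaaabbabbbababba'
  #16 SA[16]=33  'abba'
  #17 SA[17]=17  'abbaaaaabbabbbababba'
  #18 SA[18]=24  'abbabbbababba'
  #19 SA[19]=5  'abbbaaaaaaaaabbaaaaabbabbbababba'
  #20 SA[20]=27  'abbbababba'
  #21 SA[21]=35  'ba'
  #22 SA[22]=8  'baaaaaaaaabbaaaaabbabbbababba'
  #23 SA[23]=19  'baaaaabbabbbababba'
  #24 SA[24]=1  'baababbbaaaaaaaaabbaaaaabbabbbababba'
  #25 SA[25]=30  'bababba'
  #26 SA[26]=32  'babba'
  #27 SA[27]=4  'babbbaaaaaaaaabbaaaaabbabbbababba'
  #28 SA[28]=26  'babbbababba'
  #29 SA[29]=34  'bba'
  #30 SA[30]=7  'bbaaaaaaaaabbaaaaabbabbbababba'
  #31 SA[31]=18  'bbaaaaabbabbbababba'
  #32 SA[32]=0  'bbaababbbaaaaaaaaabbaaaaabbabbbababba'
  #33 SA[33]=29  'bbababba'
  #34 SA[34]=25  'bbabbbababba'
  #35 SA[35]=6  'bbbaaaaaaaaabbaaaaabbabbbababba'
  #36 SA[36]=28  'bbbababba'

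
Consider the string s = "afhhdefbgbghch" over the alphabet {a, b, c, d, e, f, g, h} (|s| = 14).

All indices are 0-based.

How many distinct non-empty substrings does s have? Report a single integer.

rank | idx | suffix
   0 |   0 | afhhdefbgbghch
   1 |   7 | bgbghch
   2 |   9 | bghch
   3 |  12 | ch
   4 |   4 | defbgbghch
   5 |   5 | efbgbghch
   6 |   6 | fbgbghch
   7 |   1 | fhhdefbgbghch
   8 |   8 | gbghch
   9 |  10 | ghch
  10 |  13 | h
  11 |  11 | hch
  12 |   3 | hdefbgbghch
  13 |   2 | hhdefbgbghch

SA = [0, 7, 9, 12, 4, 5, 6, 1, 8, 10, 13, 11, 3, 2]
[i] adj suffixes → lcp
  [1] 0/7 → 0 ('')
  [2] 7/9 → 2 ('bg')
  [3] 9/12 → 0 ('')
  [4] 12/4 → 0 ('')
  [5] 4/5 → 0 ('')
  [6] 5/6 → 0 ('')
  [7] 6/1 → 1 ('f')
  [8] 1/8 → 0 ('')
  [9] 8/10 → 1 ('g')
  [10] 10/13 → 0 ('')
  [11] 13/11 → 1 ('h')
  [12] 11/3 → 1 ('h')
  [13] 3/2 → 1 ('h')

n(n+1)/2 = 14·15/2 = 105
Σ LCP = 0 + 0 + 2 + 0 + 0 + 0 + 0 + 1 + 0 + 1 + 0 + 1 + 1 + 1 = 7
distinct = 105 − 7 = 98

98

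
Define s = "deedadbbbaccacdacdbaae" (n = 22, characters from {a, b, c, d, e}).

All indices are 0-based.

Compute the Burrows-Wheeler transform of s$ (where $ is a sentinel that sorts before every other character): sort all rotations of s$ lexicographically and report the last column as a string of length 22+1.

rank  rotation                 last
    0  $deedadbbbaccacdacdbaae  e
    1  aae$deedadbbbaccacdacdb  b
    2  accacdacdbaae$deedadbbb  b
    3  acdacdbaae$deedadbbbacc  c
    4  acdbaae$deedadbbbaccacd  d
    5  adbbbaccacdacdbaae$deed  d
    6  ae$deedadbbbaccacdacdba  a
    7  baae$deedadbbbaccacdacd  d
    8  baccacdacdbaae$deedadbb  b
    9  bbaccacdacdbaae$deedadb  b
   10  bbbaccacdacdbaae$deedad  d
   11  cacdacdbaae$deedadbbbac  c
   12  ccacdacdbaae$deedadbbba  a
   13  cdacdbaae$deedadbbbacca  a
   14  cdbaae$deedadbbbaccacda  a
   15  dacdbaae$deedadbbbaccac  c
   16  dadbbbaccacdacdbaae$dee  e
   17  dbaae$deedadbbbaccacdac  c
   18  dbbbaccacdacdbaae$deeda  a
   19  deedadbbbaccacdacdbaae$  $
   20  e$deedadbbbaccacdacdbaa  a
   21  edadbbbaccacdacdbaae$de  e
   22  eedadbbbaccacdacdbaae$d  d

ebbcddadbbdcaaaceca$aed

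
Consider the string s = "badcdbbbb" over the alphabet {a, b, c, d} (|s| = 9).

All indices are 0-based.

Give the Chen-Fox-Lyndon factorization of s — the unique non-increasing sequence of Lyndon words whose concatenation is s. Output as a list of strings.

["b", "adcdbbbb"]

emit factor 1: 'b' (i=0, period=1)
emit factor 2: 'adcdbbbb' (i=1, period=8)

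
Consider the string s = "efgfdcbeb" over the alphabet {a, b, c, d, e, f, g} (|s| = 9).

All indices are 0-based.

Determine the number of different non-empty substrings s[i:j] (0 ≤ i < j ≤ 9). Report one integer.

42

rank | idx | suffix
   0 |   8 | b
   1 |   6 | beb
   2 |   5 | cbeb
   3 |   4 | dcbeb
   4 |   7 | eb
   5 |   0 | efgfdcbeb
   6 |   3 | fdcbeb
   7 |   1 | fgfdcbeb
   8 |   2 | gfdcbeb

SA = [8, 6, 5, 4, 7, 0, 3, 1, 2]
i: (SA[i-1],SA[i]) lcp shared
  1: (8,6) 1 'b'
  2: (6,5) 0 ''
  3: (5,4) 0 ''
  4: (4,7) 0 ''
  5: (7,0) 1 'e'
  6: (0,3) 0 ''
  7: (3,1) 1 'f'
  8: (1,2) 0 ''

n(n+1)/2 = 9·10/2 = 45
Σ LCP = 0 + 1 + 0 + 0 + 0 + 1 + 0 + 1 + 0 = 3
distinct = 45 − 3 = 42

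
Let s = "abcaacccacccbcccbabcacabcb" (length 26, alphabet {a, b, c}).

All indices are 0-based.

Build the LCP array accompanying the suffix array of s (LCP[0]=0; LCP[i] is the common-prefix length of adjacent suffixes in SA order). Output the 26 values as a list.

rank→(start, suffix):
  0 → (3, 'aacccacccbcccbabcacabcb')
  1 → (0, 'abcaacccacccbcccbabcacabcb')
  2 → (17, 'abcacabcb')
  3 → (22, 'abcb')
  4 → (20, 'acabcb')
  5 → (4, 'acccacccbcccbabcacabcb')
  6 → (8, 'acccbcccbabcacabcb')
  7 → (25, 'b')
  8 → (16, 'babcacabcb')
  9 → (1, 'bcaacccacccbcccbabcacabcb')
  10 → (18, 'bcacabcb')
  11 → (23, 'bcb')
  12 → (12, 'bcccbabcacabcb')
  13 → (2, 'caacccacccbcccbabcacabcb')
  14 → (21, 'cabcb')
  15 → (19, 'cacabcb')
  16 → (7, 'cacccbcccbabcacabcb')
  17 → (24, 'cb')
  18 → (15, 'cbabcacabcb')
  19 → (11, 'cbcccbabcacabcb')
  20 → (6, 'ccacccbcccbabcacabcb')
  21 → (14, 'ccbabcacabcb')
  22 → (10, 'ccbcccbabcacabcb')
  23 → (5, 'cccacccbcccbabcacabcb')
  24 → (13, 'cccbabcacabcb')
  25 → (9, 'cccbcccbabcacabcb')

SA = [3, 0, 17, 22, 20, 4, 8, 25, 16, 1, 18, 23, 12, 2, 21, 19, 7, 24, 15, 11, 6, 14, 10, 5, 13, 9]
i: (SA[i-1],SA[i]) lcp shared
  1: (3,0) 1 'a'
  2: (0,17) 4 'abca'
  3: (17,22) 3 'abc'
  4: (22,20) 1 'a'
  5: (20,4) 2 'ac'
  6: (4,8) 4 'accc'
  7: (8,25) 0 ''
  8: (25,16) 1 'b'
  9: (16,1) 1 'b'
  10: (1,18) 3 'bca'
  11: (18,23) 2 'bc'
  12: (23,12) 2 'bc'
  13: (12,2) 0 ''
  14: (2,21) 2 'ca'
  15: (21,19) 2 'ca'
  16: (19,7) 3 'cac'
  17: (7,24) 1 'c'
  18: (24,15) 2 'cb'
  19: (15,11) 2 'cb'
  20: (11,6) 1 'c'
  21: (6,14) 2 'cc'
  22: (14,10) 3 'ccb'
  23: (10,5) 2 'cc'
  24: (5,13) 3 'ccc'
  25: (13,9) 4 'cccb'

[0, 1, 4, 3, 1, 2, 4, 0, 1, 1, 3, 2, 2, 0, 2, 2, 3, 1, 2, 2, 1, 2, 3, 2, 3, 4]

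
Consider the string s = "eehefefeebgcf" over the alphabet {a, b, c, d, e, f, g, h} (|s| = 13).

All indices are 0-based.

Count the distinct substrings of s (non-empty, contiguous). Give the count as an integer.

rank→(start, suffix):
  0 → (9, 'bgcf')
  1 → (11, 'cf')
  2 → (8, 'ebgcf')
  3 → (7, 'eebgcf')
  4 → (0, 'eehefefeebgcf')
  5 → (5, 'efeebgcf')
  6 → (3, 'efefeebgcf')
  7 → (1, 'ehefefeebgcf')
  8 → (12, 'f')
  9 → (6, 'feebgcf')
  10 → (4, 'fefeebgcf')
  11 → (10, 'gcf')
  12 → (2, 'hefefeebgcf')

SA = [9, 11, 8, 7, 0, 5, 3, 1, 12, 6, 4, 10, 2]
[i] adj suffixes → lcp
  [1] 9/11 → 0 ('')
  [2] 11/8 → 0 ('')
  [3] 8/7 → 1 ('e')
  [4] 7/0 → 2 ('ee')
  [5] 0/5 → 1 ('e')
  [6] 5/3 → 3 ('efe')
  [7] 3/1 → 1 ('e')
  [8] 1/12 → 0 ('')
  [9] 12/6 → 1 ('f')
  [10] 6/4 → 2 ('fe')
  [11] 4/10 → 0 ('')
  [12] 10/2 → 0 ('')

n(n+1)/2 = 13·14/2 = 91
Σ LCP = 0 + 0 + 0 + 1 + 2 + 1 + 3 + 1 + 0 + 1 + 2 + 0 + 0 = 11
distinct = 91 − 11 = 80

80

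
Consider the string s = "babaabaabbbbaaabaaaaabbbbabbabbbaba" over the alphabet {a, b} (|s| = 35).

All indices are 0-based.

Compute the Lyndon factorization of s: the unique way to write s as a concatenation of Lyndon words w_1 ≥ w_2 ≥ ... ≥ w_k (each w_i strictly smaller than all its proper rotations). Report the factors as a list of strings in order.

emit factor 1: 'b' (i=0, period=1)
emit factor 2: 'ab' (i=1, period=2)
emit factor 3: 'aabaabbbb' (i=3, period=9)
emit factor 4: 'aaab' (i=12, period=4)
emit factor 5: 'aaaaabbbbabbabbbab' (i=16, period=18)
emit factor 6: 'a' (i=34, period=1)

["b", "ab", "aabaabbbb", "aaab", "aaaaabbbbabbabbbab", "a"]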